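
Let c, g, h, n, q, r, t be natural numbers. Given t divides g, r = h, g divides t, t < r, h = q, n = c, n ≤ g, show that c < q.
r = h and h = q, hence r = q. t divides g and g divides t, thus t = g. t < r, so g < r. Since n ≤ g, n < r. Since n = c, c < r. Since r = q, c < q.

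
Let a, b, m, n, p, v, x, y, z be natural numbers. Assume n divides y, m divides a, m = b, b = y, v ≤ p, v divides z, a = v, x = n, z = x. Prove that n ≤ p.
Since z = x and x = n, z = n. Since v divides z, v divides n. m = b and m divides a, therefore b divides a. b = y, so y divides a. Since n divides y, n divides a. a = v, so n divides v. Because v divides n, v = n. Since v ≤ p, n ≤ p.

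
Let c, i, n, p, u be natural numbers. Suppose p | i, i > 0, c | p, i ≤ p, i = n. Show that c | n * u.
p | i and i > 0, hence p ≤ i. Since i ≤ p, p = i. i = n, so p = n. Since c | p, c | n. Then c | n * u.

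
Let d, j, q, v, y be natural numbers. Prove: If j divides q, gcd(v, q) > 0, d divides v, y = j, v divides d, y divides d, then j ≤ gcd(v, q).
From d divides v and v divides d, d = v. Since y = j and y divides d, j divides d. Since d = v, j divides v. j divides q, so j divides gcd(v, q). gcd(v, q) > 0, so j ≤ gcd(v, q).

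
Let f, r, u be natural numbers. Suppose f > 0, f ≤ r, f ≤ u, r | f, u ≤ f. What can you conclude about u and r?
u = r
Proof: r | f and f > 0, thus r ≤ f. Since f ≤ r, r = f. Because f ≤ u and u ≤ f, f = u. Since r = f, r = u. Then u = r.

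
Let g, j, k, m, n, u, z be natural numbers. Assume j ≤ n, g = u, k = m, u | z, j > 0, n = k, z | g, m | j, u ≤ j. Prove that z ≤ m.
n = k and k = m, thus n = m. j ≤ n, so j ≤ m. m | j and j > 0, hence m ≤ j. j ≤ m, so j = m. From g = u and z | g, z | u. Since u | z, u = z. Since u ≤ j, z ≤ j. Since j = m, z ≤ m.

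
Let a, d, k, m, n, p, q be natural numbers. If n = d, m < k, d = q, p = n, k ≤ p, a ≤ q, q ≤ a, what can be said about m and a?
m < a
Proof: n = d and d = q, therefore n = q. q ≤ a and a ≤ q, therefore q = a. Since n = q, n = a. m < k and k ≤ p, hence m < p. Since p = n, m < n. Since n = a, m < a.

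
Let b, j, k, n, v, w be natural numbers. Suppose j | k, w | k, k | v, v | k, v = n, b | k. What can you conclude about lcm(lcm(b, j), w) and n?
lcm(lcm(b, j), w) | n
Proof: Because k | v and v | k, k = v. Since v = n, k = n. b | k and j | k, hence lcm(b, j) | k. w | k, so lcm(lcm(b, j), w) | k. Since k = n, lcm(lcm(b, j), w) | n.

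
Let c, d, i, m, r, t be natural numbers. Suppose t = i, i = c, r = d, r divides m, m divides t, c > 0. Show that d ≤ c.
Since t = i and i = c, t = c. r = d and r divides m, hence d divides m. m divides t, so d divides t. t = c, so d divides c. Since c > 0, d ≤ c.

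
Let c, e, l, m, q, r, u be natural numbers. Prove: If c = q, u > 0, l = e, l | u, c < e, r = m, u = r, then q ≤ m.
c = q and c < e, therefore q < e. l | u and u > 0, hence l ≤ u. Since u = r, l ≤ r. l = e, so e ≤ r. q < e, so q < r. Since r = m, q < m. Then q ≤ m.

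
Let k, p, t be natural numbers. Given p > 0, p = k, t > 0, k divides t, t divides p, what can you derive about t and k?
t = k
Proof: From k divides t and t > 0, k ≤ t. From t divides p and p > 0, t ≤ p. Since p = k, t ≤ k. From k ≤ t, k = t. Then t = k.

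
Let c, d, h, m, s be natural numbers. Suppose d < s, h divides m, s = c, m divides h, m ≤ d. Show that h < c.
m divides h and h divides m, so m = h. m ≤ d and d < s, thus m < s. Since m = h, h < s. Since s = c, h < c.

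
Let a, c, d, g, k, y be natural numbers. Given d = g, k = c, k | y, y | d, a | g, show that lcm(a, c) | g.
k = c and k | y, so c | y. d = g and y | d, hence y | g. Since c | y, c | g. a | g, so lcm(a, c) | g.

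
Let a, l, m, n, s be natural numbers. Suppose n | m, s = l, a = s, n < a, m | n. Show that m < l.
Because a = s and s = l, a = l. n | m and m | n, therefore n = m. n < a, so m < a. a = l, so m < l.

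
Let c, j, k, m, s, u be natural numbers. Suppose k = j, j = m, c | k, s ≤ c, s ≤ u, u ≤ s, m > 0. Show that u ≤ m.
s ≤ u and u ≤ s, therefore s = u. s ≤ c, so u ≤ c. k = j and j = m, hence k = m. c | k, so c | m. Since m > 0, c ≤ m. Since u ≤ c, u ≤ m.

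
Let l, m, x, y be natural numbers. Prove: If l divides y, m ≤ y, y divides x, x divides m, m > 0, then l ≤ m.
From y divides x and x divides m, y divides m. Since m > 0, y ≤ m. m ≤ y, so y = m. Since l divides y, l divides m. m > 0, so l ≤ m.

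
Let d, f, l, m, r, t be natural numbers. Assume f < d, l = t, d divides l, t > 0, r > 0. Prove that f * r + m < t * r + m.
l = t and d divides l, thus d divides t. t > 0, so d ≤ t. f < d, so f < t. Since r > 0, by multiplying by a positive, f * r < t * r. Then f * r + m < t * r + m.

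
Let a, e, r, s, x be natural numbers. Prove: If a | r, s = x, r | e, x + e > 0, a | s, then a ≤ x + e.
From s = x and a | s, a | x. a | r and r | e, hence a | e. a | x, so a | x + e. Since x + e > 0, a ≤ x + e.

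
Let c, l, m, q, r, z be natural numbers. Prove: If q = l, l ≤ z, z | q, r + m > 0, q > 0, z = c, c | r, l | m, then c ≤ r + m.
Because z | q and q > 0, z ≤ q. q = l, so z ≤ l. From l ≤ z, l = z. Because l | m, z | m. Since z = c, c | m. Since c | r, c | r + m. Since r + m > 0, c ≤ r + m.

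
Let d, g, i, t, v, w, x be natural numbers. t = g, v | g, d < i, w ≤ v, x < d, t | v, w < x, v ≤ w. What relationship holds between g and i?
g < i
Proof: Since w ≤ v and v ≤ w, w = v. t = g and t | v, hence g | v. From v | g, v = g. w = v, so w = g. From w < x and x < d, w < d. w = g, so g < d. Since d < i, g < i.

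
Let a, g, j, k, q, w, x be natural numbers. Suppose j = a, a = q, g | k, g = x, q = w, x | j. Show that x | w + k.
a = q and q = w, thus a = w. j = a and x | j, therefore x | a. a = w, so x | w. g = x and g | k, hence x | k. x | w, so x | w + k.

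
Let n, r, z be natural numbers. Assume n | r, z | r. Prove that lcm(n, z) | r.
n | r and z | r. Because lcm divides any common multiple, lcm(n, z) | r.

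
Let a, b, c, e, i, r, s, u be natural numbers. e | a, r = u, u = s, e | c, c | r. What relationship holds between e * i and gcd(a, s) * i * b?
e * i | gcd(a, s) * i * b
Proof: r = u and u = s, thus r = s. e | c and c | r, hence e | r. r = s, so e | s. Since e | a, e | gcd(a, s). Then e * i | gcd(a, s) * i. Then e * i | gcd(a, s) * i * b.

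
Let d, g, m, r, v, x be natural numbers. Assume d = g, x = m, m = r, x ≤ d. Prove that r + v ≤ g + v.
x = m and m = r, thus x = r. Since x ≤ d, r ≤ d. Since d = g, r ≤ g. Then r + v ≤ g + v.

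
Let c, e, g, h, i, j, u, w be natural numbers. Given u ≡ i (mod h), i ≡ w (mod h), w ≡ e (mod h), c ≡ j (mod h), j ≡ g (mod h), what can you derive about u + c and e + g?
u + c ≡ e + g (mod h)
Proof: u ≡ i (mod h) and i ≡ w (mod h), therefore u ≡ w (mod h). Since w ≡ e (mod h), u ≡ e (mod h). c ≡ j (mod h) and j ≡ g (mod h), so c ≡ g (mod h). u ≡ e (mod h), so u + c ≡ e + g (mod h).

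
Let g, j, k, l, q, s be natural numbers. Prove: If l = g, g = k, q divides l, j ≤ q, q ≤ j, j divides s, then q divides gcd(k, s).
Because l = g and g = k, l = k. Since q divides l, q divides k. j ≤ q and q ≤ j, therefore j = q. From j divides s, q divides s. q divides k, so q divides gcd(k, s).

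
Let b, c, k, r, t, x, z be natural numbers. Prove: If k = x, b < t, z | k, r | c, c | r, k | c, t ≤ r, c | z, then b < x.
c | z and z | k, hence c | k. Because k | c, c = k. Because k = x, c = x. r | c and c | r, thus r = c. Since t ≤ r, t ≤ c. Since b < t, b < c. c = x, so b < x.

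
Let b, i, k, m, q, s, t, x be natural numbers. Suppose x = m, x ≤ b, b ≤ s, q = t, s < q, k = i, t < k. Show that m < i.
From q = t and s < q, s < t. Since b ≤ s, b < t. From x ≤ b, x < t. From k = i and t < k, t < i. x < t, so x < i. x = m, so m < i.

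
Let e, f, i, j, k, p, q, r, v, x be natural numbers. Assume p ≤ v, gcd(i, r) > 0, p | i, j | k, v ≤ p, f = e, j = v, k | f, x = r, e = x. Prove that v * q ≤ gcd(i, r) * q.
From p ≤ v and v ≤ p, p = v. p | i, so v | i. e = x and x = r, hence e = r. j = v and j | k, therefore v | k. f = e and k | f, hence k | e. Since v | k, v | e. e = r, so v | r. Since v | i, v | gcd(i, r). From gcd(i, r) > 0, v ≤ gcd(i, r). Then v * q ≤ gcd(i, r) * q.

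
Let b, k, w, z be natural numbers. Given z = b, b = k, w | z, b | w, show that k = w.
Since z = b and w | z, w | b. Since b | w, w = b. Since b = k, w = k. Then k = w.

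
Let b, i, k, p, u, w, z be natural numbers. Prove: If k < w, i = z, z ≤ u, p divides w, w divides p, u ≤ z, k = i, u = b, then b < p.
From k = i and i = z, k = z. Because z ≤ u and u ≤ z, z = u. k = z, so k = u. w divides p and p divides w, therefore w = p. k < w, so k < p. k = u, so u < p. Since u = b, b < p.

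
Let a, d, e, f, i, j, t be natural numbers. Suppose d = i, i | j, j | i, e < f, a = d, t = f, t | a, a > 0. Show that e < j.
i | j and j | i, thus i = j. Because d = i, d = j. t = f and t | a, therefore f | a. a > 0, so f ≤ a. a = d, so f ≤ d. e < f, so e < d. From d = j, e < j.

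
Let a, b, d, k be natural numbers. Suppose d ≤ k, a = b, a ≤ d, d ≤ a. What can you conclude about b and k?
b ≤ k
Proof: d ≤ a and a ≤ d, so d = a. From a = b, d = b. Since d ≤ k, b ≤ k.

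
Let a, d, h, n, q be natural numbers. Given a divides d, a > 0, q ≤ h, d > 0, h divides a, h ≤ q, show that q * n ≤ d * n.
h ≤ q and q ≤ h, thus h = q. Because h divides a and a > 0, h ≤ a. Since h = q, q ≤ a. Because a divides d and d > 0, a ≤ d. Since q ≤ a, q ≤ d. By multiplying by a non-negative, q * n ≤ d * n.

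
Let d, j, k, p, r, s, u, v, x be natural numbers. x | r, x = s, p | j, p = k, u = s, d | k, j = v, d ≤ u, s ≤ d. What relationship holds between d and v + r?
d | v + r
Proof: p = k and p | j, thus k | j. From d | k, d | j. From j = v, d | v. u = s and d ≤ u, hence d ≤ s. Since s ≤ d, s = d. Because x = s and x | r, s | r. s = d, so d | r. Since d | v, d | v + r.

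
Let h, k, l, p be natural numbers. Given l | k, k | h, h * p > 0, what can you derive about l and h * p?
l ≤ h * p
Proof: l | k and k | h, hence l | h. Then l | h * p. Since h * p > 0, l ≤ h * p.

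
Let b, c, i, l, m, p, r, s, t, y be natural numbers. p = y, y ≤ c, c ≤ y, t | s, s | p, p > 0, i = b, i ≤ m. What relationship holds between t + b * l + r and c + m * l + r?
t + b * l + r ≤ c + m * l + r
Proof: y ≤ c and c ≤ y, so y = c. p = y, so p = c. t | s and s | p, thus t | p. p > 0, so t ≤ p. p = c, so t ≤ c. From i = b and i ≤ m, b ≤ m. Then b * l ≤ m * l. Then b * l + r ≤ m * l + r. Because t ≤ c, t + b * l + r ≤ c + m * l + r.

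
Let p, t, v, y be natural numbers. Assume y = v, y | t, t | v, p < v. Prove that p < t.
y = v and y | t, therefore v | t. Since t | v, v = t. p < v, so p < t.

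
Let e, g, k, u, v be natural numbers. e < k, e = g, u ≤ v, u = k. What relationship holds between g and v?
g < v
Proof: u = k and u ≤ v, therefore k ≤ v. e < k, so e < v. Since e = g, g < v.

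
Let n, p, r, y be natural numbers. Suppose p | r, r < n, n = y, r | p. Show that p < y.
r | p and p | r, thus r = p. Since r < n, p < n. Since n = y, p < y.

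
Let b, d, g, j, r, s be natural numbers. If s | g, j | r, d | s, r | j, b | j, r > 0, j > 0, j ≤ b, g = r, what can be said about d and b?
d ≤ b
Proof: Because r | j and j | r, r = j. b | j and j > 0, hence b ≤ j. j ≤ b, so j = b. r = j, so r = b. d | s and s | g, therefore d | g. From g = r, d | r. Since r > 0, d ≤ r. Since r = b, d ≤ b.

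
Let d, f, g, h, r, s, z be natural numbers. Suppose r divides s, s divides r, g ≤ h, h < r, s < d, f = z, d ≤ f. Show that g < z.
r divides s and s divides r, hence r = s. Since g ≤ h and h < r, g < r. r = s, so g < s. s < d, so g < d. Since f = z and d ≤ f, d ≤ z. g < d, so g < z.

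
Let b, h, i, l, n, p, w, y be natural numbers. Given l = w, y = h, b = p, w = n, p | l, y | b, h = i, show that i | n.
y = h and h = i, therefore y = i. b = p and y | b, so y | p. y = i, so i | p. From l = w and w = n, l = n. p | l, so p | n. Since i | p, i | n.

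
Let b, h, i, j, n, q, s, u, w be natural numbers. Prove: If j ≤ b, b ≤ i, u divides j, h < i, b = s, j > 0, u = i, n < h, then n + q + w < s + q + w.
u divides j and j > 0, so u ≤ j. j ≤ b, so u ≤ b. Because u = i, i ≤ b. b ≤ i, so i = b. Since b = s, i = s. n < h and h < i, therefore n < i. Since i = s, n < s. Then n + q < s + q. Then n + q + w < s + q + w.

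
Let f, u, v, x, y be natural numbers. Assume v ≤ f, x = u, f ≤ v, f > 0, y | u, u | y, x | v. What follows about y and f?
y ≤ f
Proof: From v ≤ f and f ≤ v, v = f. Since u | y and y | u, u = y. Since x = u, x = y. Since x | v, y | v. v = f, so y | f. Because f > 0, y ≤ f.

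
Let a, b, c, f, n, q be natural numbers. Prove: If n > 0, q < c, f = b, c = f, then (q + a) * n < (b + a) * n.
c = f and f = b, so c = b. Since q < c, q < b. Then q + a < b + a. n > 0, so (q + a) * n < (b + a) * n.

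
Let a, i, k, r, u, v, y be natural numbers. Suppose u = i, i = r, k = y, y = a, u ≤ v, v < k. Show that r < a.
u = i and i = r, therefore u = r. k = y and y = a, so k = a. u ≤ v and v < k, hence u < k. Since k = a, u < a. Since u = r, r < a.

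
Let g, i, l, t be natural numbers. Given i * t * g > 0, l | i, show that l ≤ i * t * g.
l | i, so l | i * t. Then l | i * t * g. Since i * t * g > 0, l ≤ i * t * g.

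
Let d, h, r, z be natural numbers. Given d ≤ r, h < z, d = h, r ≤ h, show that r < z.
From d = h and d ≤ r, h ≤ r. r ≤ h, so h = r. Since h < z, r < z.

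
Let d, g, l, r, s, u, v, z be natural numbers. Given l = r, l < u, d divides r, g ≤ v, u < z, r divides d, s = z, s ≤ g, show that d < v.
Since r divides d and d divides r, r = d. Since l = r, l = d. s = z and s ≤ g, so z ≤ g. u < z, so u < g. From l < u, l < g. g ≤ v, so l < v. Since l = d, d < v.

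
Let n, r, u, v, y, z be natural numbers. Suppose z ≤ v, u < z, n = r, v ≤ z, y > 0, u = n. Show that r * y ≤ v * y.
From u = n and n = r, u = r. z ≤ v and v ≤ z, thus z = v. Since u < z, u < v. u = r, so r < v. Combining with y > 0, by multiplying by a positive, r * y < v * y. Then r * y ≤ v * y.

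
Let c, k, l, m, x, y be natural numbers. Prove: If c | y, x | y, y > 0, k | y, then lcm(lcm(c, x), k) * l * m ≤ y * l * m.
c | y and x | y, hence lcm(c, x) | y. Since k | y, lcm(lcm(c, x), k) | y. Because y > 0, lcm(lcm(c, x), k) ≤ y. Then lcm(lcm(c, x), k) * l ≤ y * l. Then lcm(lcm(c, x), k) * l * m ≤ y * l * m.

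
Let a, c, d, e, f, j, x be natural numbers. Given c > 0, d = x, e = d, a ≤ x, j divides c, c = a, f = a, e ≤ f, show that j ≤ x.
f = a and e ≤ f, therefore e ≤ a. From e = d, d ≤ a. d = x, so x ≤ a. Since a ≤ x, a = x. Since c = a, c = x. j divides c and c > 0, therefore j ≤ c. Since c = x, j ≤ x.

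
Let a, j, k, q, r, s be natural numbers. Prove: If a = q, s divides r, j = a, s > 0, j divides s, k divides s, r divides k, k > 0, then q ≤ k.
s divides r and r divides k, hence s divides k. k > 0, so s ≤ k. k divides s and s > 0, therefore k ≤ s. Since s ≤ k, s = k. Since j = a and j divides s, a divides s. Since a = q, q divides s. Because s > 0, q ≤ s. Since s = k, q ≤ k.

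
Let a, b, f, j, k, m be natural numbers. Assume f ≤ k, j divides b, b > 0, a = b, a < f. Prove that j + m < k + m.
j divides b and b > 0, hence j ≤ b. a = b and a < f, so b < f. Since f ≤ k, b < k. From j ≤ b, j < k. Then j + m < k + m.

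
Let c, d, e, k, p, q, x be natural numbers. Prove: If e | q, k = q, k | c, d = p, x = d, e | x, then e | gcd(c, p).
k = q and k | c, hence q | c. e | q, so e | c. Since x = d and e | x, e | d. Because d = p, e | p. From e | c, e | gcd(c, p).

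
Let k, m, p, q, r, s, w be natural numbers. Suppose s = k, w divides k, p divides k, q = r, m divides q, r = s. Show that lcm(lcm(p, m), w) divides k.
From q = r and r = s, q = s. s = k, so q = k. Because m divides q, m divides k. Since p divides k, lcm(p, m) divides k. Since w divides k, lcm(lcm(p, m), w) divides k.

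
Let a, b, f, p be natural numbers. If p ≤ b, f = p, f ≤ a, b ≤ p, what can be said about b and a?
b ≤ a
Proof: p ≤ b and b ≤ p, hence p = b. f = p, so f = b. f ≤ a, so b ≤ a.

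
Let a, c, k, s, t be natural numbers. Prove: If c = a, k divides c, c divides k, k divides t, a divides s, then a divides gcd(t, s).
k divides c and c divides k, therefore k = c. k divides t, so c divides t. Because c = a, a divides t. Since a divides s, a divides gcd(t, s).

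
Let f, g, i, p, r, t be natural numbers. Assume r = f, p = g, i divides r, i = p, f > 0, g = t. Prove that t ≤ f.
From i = p and p = g, i = g. Since g = t, i = t. r = f and i divides r, therefore i divides f. Since i = t, t divides f. Since f > 0, t ≤ f.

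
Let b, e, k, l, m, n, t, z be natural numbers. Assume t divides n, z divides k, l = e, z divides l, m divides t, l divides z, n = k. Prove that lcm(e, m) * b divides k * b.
z divides l and l divides z, hence z = l. Since l = e, z = e. z divides k, so e divides k. m divides t and t divides n, therefore m divides n. Because n = k, m divides k. e divides k, so lcm(e, m) divides k. Then lcm(e, m) * b divides k * b.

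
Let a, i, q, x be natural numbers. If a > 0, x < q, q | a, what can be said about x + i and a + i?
x + i < a + i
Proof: From q | a and a > 0, q ≤ a. Since x < q, x < a. Then x + i < a + i.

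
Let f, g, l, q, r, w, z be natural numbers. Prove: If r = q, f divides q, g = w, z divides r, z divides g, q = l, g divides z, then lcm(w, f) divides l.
z divides g and g divides z, so z = g. Since g = w, z = w. r = q and z divides r, hence z divides q. Since z = w, w divides q. Since f divides q, lcm(w, f) divides q. Since q = l, lcm(w, f) divides l.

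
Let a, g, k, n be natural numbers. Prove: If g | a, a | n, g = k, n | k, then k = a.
Since g = k and g | a, k | a. a | n and n | k, hence a | k. Since k | a, k = a.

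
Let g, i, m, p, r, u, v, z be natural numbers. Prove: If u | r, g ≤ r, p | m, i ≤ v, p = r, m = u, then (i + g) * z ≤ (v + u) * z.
m = u and p | m, thus p | u. p = r, so r | u. Since u | r, r = u. Since g ≤ r, g ≤ u. Since i ≤ v, i + g ≤ v + u. Then (i + g) * z ≤ (v + u) * z.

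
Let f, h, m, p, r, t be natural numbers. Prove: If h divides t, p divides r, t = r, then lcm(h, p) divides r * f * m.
t = r and h divides t, hence h divides r. Because p divides r, lcm(h, p) divides r. Then lcm(h, p) divides r * f. Then lcm(h, p) divides r * f * m.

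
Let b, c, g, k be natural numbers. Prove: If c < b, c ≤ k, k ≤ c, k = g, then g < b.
Because c ≤ k and k ≤ c, c = k. k = g, so c = g. c < b, so g < b.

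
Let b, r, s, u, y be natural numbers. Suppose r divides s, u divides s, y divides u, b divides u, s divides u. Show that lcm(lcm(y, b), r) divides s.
Because u divides s and s divides u, u = s. Since y divides u and b divides u, lcm(y, b) divides u. u = s, so lcm(y, b) divides s. From r divides s, lcm(lcm(y, b), r) divides s.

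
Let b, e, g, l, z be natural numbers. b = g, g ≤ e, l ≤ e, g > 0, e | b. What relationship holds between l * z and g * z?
l * z ≤ g * z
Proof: Because b = g and e | b, e | g. From g > 0, e ≤ g. g ≤ e, so e = g. From l ≤ e, l ≤ g. Then l * z ≤ g * z.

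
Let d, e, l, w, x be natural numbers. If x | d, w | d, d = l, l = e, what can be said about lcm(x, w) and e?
lcm(x, w) | e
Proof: d = l and l = e, thus d = e. Since x | d and w | d, lcm(x, w) | d. Because d = e, lcm(x, w) | e.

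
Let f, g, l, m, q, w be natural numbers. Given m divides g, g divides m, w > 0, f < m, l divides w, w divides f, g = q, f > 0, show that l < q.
Because m divides g and g divides m, m = g. Since g = q, m = q. l divides w and w > 0, hence l ≤ w. w divides f and f > 0, so w ≤ f. Since l ≤ w, l ≤ f. f < m, so l < m. Since m = q, l < q.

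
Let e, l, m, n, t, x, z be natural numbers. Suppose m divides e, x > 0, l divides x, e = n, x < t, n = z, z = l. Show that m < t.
n = z and z = l, so n = l. e = n and m divides e, hence m divides n. n = l, so m divides l. l divides x, so m divides x. Since x > 0, m ≤ x. Since x < t, m < t.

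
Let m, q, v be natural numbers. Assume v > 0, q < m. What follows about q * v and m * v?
q * v < m * v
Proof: Because q < m and v > 0, by multiplying by a positive, q * v < m * v.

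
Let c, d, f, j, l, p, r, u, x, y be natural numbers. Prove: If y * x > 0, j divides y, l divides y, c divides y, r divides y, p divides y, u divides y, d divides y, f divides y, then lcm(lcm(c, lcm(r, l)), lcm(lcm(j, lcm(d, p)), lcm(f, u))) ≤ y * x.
r divides y and l divides y, thus lcm(r, l) divides y. From c divides y, lcm(c, lcm(r, l)) divides y. d divides y and p divides y, therefore lcm(d, p) divides y. Since j divides y, lcm(j, lcm(d, p)) divides y. f divides y and u divides y, therefore lcm(f, u) divides y. lcm(j, lcm(d, p)) divides y, so lcm(lcm(j, lcm(d, p)), lcm(f, u)) divides y. Since lcm(c, lcm(r, l)) divides y, lcm(lcm(c, lcm(r, l)), lcm(lcm(j, lcm(d, p)), lcm(f, u))) divides y. Then lcm(lcm(c, lcm(r, l)), lcm(lcm(j, lcm(d, p)), lcm(f, u))) divides y * x. y * x > 0, so lcm(lcm(c, lcm(r, l)), lcm(lcm(j, lcm(d, p)), lcm(f, u))) ≤ y * x.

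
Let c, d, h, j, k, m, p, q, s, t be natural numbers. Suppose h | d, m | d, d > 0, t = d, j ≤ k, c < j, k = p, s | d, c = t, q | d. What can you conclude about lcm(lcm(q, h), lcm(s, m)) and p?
lcm(lcm(q, h), lcm(s, m)) < p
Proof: q | d and h | d, therefore lcm(q, h) | d. s | d and m | d, so lcm(s, m) | d. Since lcm(q, h) | d, lcm(lcm(q, h), lcm(s, m)) | d. Since d > 0, lcm(lcm(q, h), lcm(s, m)) ≤ d. c = t and t = d, thus c = d. Because c < j and j ≤ k, c < k. c = d, so d < k. lcm(lcm(q, h), lcm(s, m)) ≤ d, so lcm(lcm(q, h), lcm(s, m)) < k. k = p, so lcm(lcm(q, h), lcm(s, m)) < p.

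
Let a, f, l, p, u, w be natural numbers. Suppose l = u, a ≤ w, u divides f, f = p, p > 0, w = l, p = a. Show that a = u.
From f = p and u divides f, u divides p. p > 0, so u ≤ p. p = a, so u ≤ a. w = l and l = u, so w = u. Since a ≤ w, a ≤ u. Since u ≤ a, u = a. Then a = u.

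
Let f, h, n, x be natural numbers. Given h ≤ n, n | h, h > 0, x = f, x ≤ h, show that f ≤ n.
n | h and h > 0, therefore n ≤ h. Since h ≤ n, h = n. x = f and x ≤ h, thus f ≤ h. Since h = n, f ≤ n.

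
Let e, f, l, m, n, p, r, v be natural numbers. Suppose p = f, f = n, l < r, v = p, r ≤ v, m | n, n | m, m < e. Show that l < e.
Since p = f and f = n, p = n. v = p and r ≤ v, therefore r ≤ p. l < r, so l < p. From p = n, l < n. m | n and n | m, so m = n. Since m < e, n < e. l < n, so l < e.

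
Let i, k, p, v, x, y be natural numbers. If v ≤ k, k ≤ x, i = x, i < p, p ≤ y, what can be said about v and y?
v < y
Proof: Because v ≤ k and k ≤ x, v ≤ x. From i = x and i < p, x < p. From v ≤ x, v < p. p ≤ y, so v < y.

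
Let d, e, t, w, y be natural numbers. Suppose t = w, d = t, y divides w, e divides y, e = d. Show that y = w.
e = d and d = t, hence e = t. Since t = w, e = w. e divides y, so w divides y. Because y divides w, w = y. Then y = w.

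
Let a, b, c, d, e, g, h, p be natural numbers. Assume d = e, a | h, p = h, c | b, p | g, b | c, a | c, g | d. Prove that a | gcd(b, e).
c | b and b | c, thus c = b. Since a | c, a | b. p = h and p | g, so h | g. a | h, so a | g. From d = e and g | d, g | e. a | g, so a | e. Since a | b, a | gcd(b, e).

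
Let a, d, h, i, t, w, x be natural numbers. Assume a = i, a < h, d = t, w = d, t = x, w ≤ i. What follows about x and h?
x < h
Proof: w = d and d = t, therefore w = t. From a = i and a < h, i < h. Since w ≤ i, w < h. Since w = t, t < h. t = x, so x < h.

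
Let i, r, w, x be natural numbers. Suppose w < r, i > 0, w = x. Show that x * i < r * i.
w = x and w < r, hence x < r. From i > 0, x * i < r * i.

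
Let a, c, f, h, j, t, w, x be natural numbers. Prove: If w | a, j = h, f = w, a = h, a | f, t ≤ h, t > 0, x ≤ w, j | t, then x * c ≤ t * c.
f = w and a | f, therefore a | w. Because w | a, w = a. a = h, so w = h. j = h and j | t, so h | t. Since t > 0, h ≤ t. Because t ≤ h, h = t. Since w = h, w = t. Because x ≤ w, x ≤ t. Then x * c ≤ t * c.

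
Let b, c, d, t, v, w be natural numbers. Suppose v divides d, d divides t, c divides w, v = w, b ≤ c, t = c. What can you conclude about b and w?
b ≤ w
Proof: Since v divides d and d divides t, v divides t. v = w, so w divides t. t = c, so w divides c. c divides w, so c = w. From b ≤ c, b ≤ w.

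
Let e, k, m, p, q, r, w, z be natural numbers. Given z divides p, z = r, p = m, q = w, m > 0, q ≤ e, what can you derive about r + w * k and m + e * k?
r + w * k ≤ m + e * k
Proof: From p = m and z divides p, z divides m. m > 0, so z ≤ m. Since z = r, r ≤ m. Since q = w and q ≤ e, w ≤ e. By multiplying by a non-negative, w * k ≤ e * k. From r ≤ m, r + w * k ≤ m + e * k.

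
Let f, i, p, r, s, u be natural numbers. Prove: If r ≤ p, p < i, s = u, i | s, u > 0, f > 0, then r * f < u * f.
r ≤ p and p < i, hence r < i. s = u and i | s, so i | u. Since u > 0, i ≤ u. Since r < i, r < u. Since f > 0, r * f < u * f.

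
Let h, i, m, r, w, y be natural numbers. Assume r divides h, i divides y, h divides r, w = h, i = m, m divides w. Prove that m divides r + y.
h divides r and r divides h, thus h = r. w = h, so w = r. Since m divides w, m divides r. i = m and i divides y, so m divides y. From m divides r, m divides r + y.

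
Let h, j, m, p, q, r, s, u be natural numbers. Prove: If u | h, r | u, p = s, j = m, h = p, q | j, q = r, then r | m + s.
Since j = m and q | j, q | m. Since q = r, r | m. Because h = p and u | h, u | p. Since p = s, u | s. Since r | u, r | s. Since r | m, r | m + s.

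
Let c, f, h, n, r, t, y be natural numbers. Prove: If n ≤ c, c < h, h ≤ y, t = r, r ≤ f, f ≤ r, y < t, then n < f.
n ≤ c and c < h, so n < h. From h ≤ y, n < y. From r ≤ f and f ≤ r, r = f. t = r, so t = f. y < t, so y < f. Because n < y, n < f.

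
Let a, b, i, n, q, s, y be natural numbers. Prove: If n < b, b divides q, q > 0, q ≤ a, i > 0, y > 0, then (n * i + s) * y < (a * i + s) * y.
Because b divides q and q > 0, b ≤ q. q ≤ a, so b ≤ a. Since n < b, n < a. From i > 0, by multiplying by a positive, n * i < a * i. Then n * i + s < a * i + s. Since y > 0, by multiplying by a positive, (n * i + s) * y < (a * i + s) * y.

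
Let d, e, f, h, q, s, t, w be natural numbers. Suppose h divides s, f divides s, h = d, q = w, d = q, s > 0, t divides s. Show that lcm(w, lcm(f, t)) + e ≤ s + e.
d = q and q = w, thus d = w. Since h = d and h divides s, d divides s. From d = w, w divides s. f divides s and t divides s, thus lcm(f, t) divides s. w divides s, so lcm(w, lcm(f, t)) divides s. s > 0, so lcm(w, lcm(f, t)) ≤ s. Then lcm(w, lcm(f, t)) + e ≤ s + e.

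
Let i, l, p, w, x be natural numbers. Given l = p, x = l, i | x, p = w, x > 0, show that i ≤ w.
From l = p and p = w, l = w. i | x and x > 0, hence i ≤ x. Since x = l, i ≤ l. l = w, so i ≤ w.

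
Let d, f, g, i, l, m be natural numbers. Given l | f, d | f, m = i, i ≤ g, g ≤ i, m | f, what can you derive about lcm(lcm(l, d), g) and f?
lcm(lcm(l, d), g) | f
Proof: l | f and d | f, so lcm(l, d) | f. From i ≤ g and g ≤ i, i = g. Since m = i, m = g. m | f, so g | f. lcm(l, d) | f, so lcm(lcm(l, d), g) | f.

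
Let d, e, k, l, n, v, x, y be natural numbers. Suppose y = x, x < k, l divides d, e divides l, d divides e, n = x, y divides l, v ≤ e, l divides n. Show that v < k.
Because l divides d and d divides e, l divides e. e divides l, so e = l. v ≤ e, so v ≤ l. Since y = x and y divides l, x divides l. n = x and l divides n, therefore l divides x. x divides l, so x = l. x < k, so l < k. Since v ≤ l, v < k.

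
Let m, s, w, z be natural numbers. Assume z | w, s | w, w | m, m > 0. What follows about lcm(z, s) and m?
lcm(z, s) ≤ m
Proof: z | w and s | w, thus lcm(z, s) | w. w | m, so lcm(z, s) | m. Since m > 0, lcm(z, s) ≤ m.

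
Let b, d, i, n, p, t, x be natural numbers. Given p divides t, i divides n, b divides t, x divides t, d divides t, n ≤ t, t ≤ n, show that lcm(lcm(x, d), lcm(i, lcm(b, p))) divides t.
From x divides t and d divides t, lcm(x, d) divides t. n ≤ t and t ≤ n, so n = t. i divides n, so i divides t. From b divides t and p divides t, lcm(b, p) divides t. From i divides t, lcm(i, lcm(b, p)) divides t. lcm(x, d) divides t, so lcm(lcm(x, d), lcm(i, lcm(b, p))) divides t.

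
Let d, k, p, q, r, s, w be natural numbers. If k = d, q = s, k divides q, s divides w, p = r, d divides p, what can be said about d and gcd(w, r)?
d divides gcd(w, r)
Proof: q = s and k divides q, so k divides s. s divides w, so k divides w. Because k = d, d divides w. Because p = r and d divides p, d divides r. Because d divides w, d divides gcd(w, r).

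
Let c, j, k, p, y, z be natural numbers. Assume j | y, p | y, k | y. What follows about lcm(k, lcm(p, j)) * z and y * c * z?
lcm(k, lcm(p, j)) * z | y * c * z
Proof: p | y and j | y, hence lcm(p, j) | y. Since k | y, lcm(k, lcm(p, j)) | y. Then lcm(k, lcm(p, j)) | y * c. Then lcm(k, lcm(p, j)) * z | y * c * z.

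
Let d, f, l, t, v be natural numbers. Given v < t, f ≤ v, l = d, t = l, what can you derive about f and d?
f < d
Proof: t = l and l = d, thus t = d. v < t, so v < d. f ≤ v, so f < d.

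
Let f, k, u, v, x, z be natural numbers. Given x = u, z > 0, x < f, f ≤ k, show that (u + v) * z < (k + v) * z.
x = u and x < f, thus u < f. Since f ≤ k, u < k. Then u + v < k + v. Since z > 0, by multiplying by a positive, (u + v) * z < (k + v) * z.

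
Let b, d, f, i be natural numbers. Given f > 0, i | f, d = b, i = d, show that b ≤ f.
Because i = d and i | f, d | f. Since f > 0, d ≤ f. d = b, so b ≤ f.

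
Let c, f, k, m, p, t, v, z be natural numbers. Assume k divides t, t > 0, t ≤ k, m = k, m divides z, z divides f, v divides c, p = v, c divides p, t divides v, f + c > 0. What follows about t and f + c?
t ≤ f + c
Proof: k divides t and t > 0, therefore k ≤ t. t ≤ k, so k = t. m = k and m divides z, thus k divides z. Since z divides f, k divides f. k = t, so t divides f. From p = v and c divides p, c divides v. v divides c, so v = c. t divides v, so t divides c. t divides f, so t divides f + c. Since f + c > 0, t ≤ f + c.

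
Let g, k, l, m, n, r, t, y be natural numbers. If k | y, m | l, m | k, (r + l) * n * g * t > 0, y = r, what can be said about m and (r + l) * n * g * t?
m ≤ (r + l) * n * g * t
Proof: Because m | k and k | y, m | y. Since y = r, m | r. Since m | l, m | r + l. Then m | (r + l) * n. Then m | (r + l) * n * g. Then m | (r + l) * n * g * t. Since (r + l) * n * g * t > 0, m ≤ (r + l) * n * g * t.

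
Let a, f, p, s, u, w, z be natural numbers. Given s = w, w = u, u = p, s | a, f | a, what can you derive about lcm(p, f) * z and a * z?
lcm(p, f) * z | a * z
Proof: s = w and w = u, hence s = u. Because u = p, s = p. Since s | a, p | a. Since f | a, lcm(p, f) | a. Then lcm(p, f) * z | a * z.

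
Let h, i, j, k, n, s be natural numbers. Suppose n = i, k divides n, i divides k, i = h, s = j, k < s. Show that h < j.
From n = i and k divides n, k divides i. Since i divides k, k = i. Since i = h, k = h. s = j and k < s, therefore k < j. k = h, so h < j.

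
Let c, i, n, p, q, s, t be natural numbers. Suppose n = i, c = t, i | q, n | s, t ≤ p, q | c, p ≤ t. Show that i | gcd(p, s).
Because t ≤ p and p ≤ t, t = p. Since c = t, c = p. i | q and q | c, thus i | c. c = p, so i | p. Since n = i and n | s, i | s. i | p, so i | gcd(p, s).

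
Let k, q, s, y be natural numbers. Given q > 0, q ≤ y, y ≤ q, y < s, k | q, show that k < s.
k | q and q > 0, hence k ≤ q. From y ≤ q and q ≤ y, y = q. y < s, so q < s. Since k ≤ q, k < s.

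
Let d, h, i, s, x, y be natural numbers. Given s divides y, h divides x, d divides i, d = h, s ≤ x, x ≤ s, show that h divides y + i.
From x ≤ s and s ≤ x, x = s. Since h divides x, h divides s. Since s divides y, h divides y. d = h and d divides i, therefore h divides i. h divides y, so h divides y + i.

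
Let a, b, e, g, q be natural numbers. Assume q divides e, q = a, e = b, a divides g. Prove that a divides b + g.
Since q = a and q divides e, a divides e. Because e = b, a divides b. a divides g, so a divides b + g.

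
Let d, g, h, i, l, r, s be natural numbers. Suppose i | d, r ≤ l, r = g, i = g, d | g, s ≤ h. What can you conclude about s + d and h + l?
s + d ≤ h + l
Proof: i = g and i | d, thus g | d. Because d | g, g = d. r = g, so r = d. From r ≤ l, d ≤ l. Since s ≤ h, s + d ≤ h + l.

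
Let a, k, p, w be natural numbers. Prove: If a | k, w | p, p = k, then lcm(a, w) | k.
Since p = k and w | p, w | k. a | k, so lcm(a, w) | k.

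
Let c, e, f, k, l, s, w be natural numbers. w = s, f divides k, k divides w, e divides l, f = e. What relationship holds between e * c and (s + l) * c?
e * c divides (s + l) * c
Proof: f divides k and k divides w, thus f divides w. f = e, so e divides w. Since w = s, e divides s. Since e divides l, e divides s + l. Then e * c divides (s + l) * c.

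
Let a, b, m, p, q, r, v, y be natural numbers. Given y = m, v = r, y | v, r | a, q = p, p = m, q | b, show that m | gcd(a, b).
v = r and y | v, therefore y | r. r | a, so y | a. y = m, so m | a. q = p and p = m, thus q = m. q | b, so m | b. Since m | a, m | gcd(a, b).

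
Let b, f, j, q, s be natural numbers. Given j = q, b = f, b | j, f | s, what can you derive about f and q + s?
f | q + s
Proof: j = q and b | j, thus b | q. b = f, so f | q. Since f | s, f | q + s.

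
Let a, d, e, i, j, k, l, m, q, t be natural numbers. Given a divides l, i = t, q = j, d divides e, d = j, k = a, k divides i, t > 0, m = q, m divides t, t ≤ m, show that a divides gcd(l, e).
m = q and q = j, therefore m = j. m divides t and t > 0, therefore m ≤ t. t ≤ m, so t = m. i = t and k divides i, thus k divides t. t = m, so k divides m. Since m = j, k divides j. Since k = a, a divides j. Because d = j and d divides e, j divides e. a divides j, so a divides e. Since a divides l, a divides gcd(l, e).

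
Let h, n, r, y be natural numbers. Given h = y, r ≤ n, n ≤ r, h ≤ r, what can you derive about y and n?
y ≤ n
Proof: Since r ≤ n and n ≤ r, r = n. Because h ≤ r, h ≤ n. Since h = y, y ≤ n.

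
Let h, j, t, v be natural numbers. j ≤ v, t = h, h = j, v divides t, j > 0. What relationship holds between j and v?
j = v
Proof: t = h and h = j, so t = j. v divides t, so v divides j. j > 0, so v ≤ j. j ≤ v, so j = v.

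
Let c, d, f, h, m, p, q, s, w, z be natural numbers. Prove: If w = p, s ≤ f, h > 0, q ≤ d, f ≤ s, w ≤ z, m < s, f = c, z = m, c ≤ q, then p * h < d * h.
z = m and w ≤ z, therefore w ≤ m. w = p, so p ≤ m. s ≤ f and f ≤ s, so s = f. f = c, so s = c. m < s, so m < c. From c ≤ q and q ≤ d, c ≤ d. m < c, so m < d. p ≤ m, so p < d. h > 0, so p * h < d * h.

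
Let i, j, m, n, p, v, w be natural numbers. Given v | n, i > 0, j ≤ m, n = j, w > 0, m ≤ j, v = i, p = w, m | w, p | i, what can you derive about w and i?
w = i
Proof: p = w and p | i, thus w | i. Because i > 0, w ≤ i. From j ≤ m and m ≤ j, j = m. v = i and v | n, hence i | n. n = j, so i | j. From j = m, i | m. Since m | w, i | w. w > 0, so i ≤ w. Since w ≤ i, w = i.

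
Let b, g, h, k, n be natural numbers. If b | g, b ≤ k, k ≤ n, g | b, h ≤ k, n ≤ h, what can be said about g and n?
g ≤ n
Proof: n ≤ h and h ≤ k, therefore n ≤ k. Since k ≤ n, k = n. Since b | g and g | b, b = g. Since b ≤ k, g ≤ k. k = n, so g ≤ n.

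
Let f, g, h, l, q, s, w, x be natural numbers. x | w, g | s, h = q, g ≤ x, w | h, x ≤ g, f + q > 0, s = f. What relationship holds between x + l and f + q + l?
x + l ≤ f + q + l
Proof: g ≤ x and x ≤ g, thus g = x. s = f and g | s, thus g | f. g = x, so x | f. x | w and w | h, thus x | h. h = q, so x | q. Since x | f, x | f + q. f + q > 0, so x ≤ f + q. Then x + l ≤ f + q + l.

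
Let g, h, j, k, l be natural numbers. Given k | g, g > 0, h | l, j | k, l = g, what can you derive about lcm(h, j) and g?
lcm(h, j) ≤ g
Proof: l = g and h | l, therefore h | g. j | k and k | g, so j | g. h | g, so lcm(h, j) | g. g > 0, so lcm(h, j) ≤ g.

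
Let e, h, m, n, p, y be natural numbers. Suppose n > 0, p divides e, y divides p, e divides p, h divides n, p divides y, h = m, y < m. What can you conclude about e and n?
e < n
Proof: y divides p and p divides y, so y = p. p divides e and e divides p, hence p = e. Since y = p, y = e. y < m, so e < m. From h = m and h divides n, m divides n. From n > 0, m ≤ n. Since e < m, e < n.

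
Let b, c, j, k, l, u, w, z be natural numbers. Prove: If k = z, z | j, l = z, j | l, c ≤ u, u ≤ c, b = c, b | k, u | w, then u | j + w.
Because l = z and j | l, j | z. z | j, so z = j. Since k = z, k = j. c ≤ u and u ≤ c, thus c = u. b = c and b | k, so c | k. c = u, so u | k. k = j, so u | j. Since u | w, u | j + w.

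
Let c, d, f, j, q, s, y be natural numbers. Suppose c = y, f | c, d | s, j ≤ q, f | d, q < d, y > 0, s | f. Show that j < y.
d | s and s | f, thus d | f. f | d, so d = f. j ≤ q and q < d, thus j < d. d = f, so j < f. c = y and f | c, hence f | y. Since y > 0, f ≤ y. From j < f, j < y.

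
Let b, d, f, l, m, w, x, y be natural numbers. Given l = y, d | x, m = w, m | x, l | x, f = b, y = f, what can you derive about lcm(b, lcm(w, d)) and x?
lcm(b, lcm(w, d)) | x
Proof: Because y = f and f = b, y = b. l = y and l | x, therefore y | x. y = b, so b | x. m = w and m | x, therefore w | x. Since d | x, lcm(w, d) | x. b | x, so lcm(b, lcm(w, d)) | x.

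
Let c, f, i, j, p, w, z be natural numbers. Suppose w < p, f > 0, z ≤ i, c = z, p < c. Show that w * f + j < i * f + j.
w < p and p < c, therefore w < c. c = z, so w < z. z ≤ i, so w < i. Since f > 0, w * f < i * f. Then w * f + j < i * f + j.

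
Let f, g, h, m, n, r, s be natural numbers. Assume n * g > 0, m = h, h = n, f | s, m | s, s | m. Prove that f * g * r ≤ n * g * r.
s | m and m | s, therefore s = m. Since m = h and h = n, m = n. s = m, so s = n. Since f | s, f | n. Then f * g | n * g. n * g > 0, so f * g ≤ n * g. Then f * g * r ≤ n * g * r.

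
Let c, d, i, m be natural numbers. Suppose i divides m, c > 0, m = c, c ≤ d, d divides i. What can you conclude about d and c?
d = c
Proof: m = c and i divides m, so i divides c. From d divides i, d divides c. Since c > 0, d ≤ c. Since c ≤ d, d = c.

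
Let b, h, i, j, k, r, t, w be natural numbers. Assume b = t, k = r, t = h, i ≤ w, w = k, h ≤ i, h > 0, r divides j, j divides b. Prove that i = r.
w = k and i ≤ w, thus i ≤ k. Since k = r, i ≤ r. b = t and t = h, thus b = h. Since j divides b, j divides h. r divides j, so r divides h. h > 0, so r ≤ h. h ≤ i, so r ≤ i. i ≤ r, so i = r.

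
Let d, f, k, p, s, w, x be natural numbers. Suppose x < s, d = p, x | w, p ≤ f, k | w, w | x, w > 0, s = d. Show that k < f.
From k | w and w > 0, k ≤ w. x | w and w | x, therefore x = w. Because s = d and x < s, x < d. d = p, so x < p. x = w, so w < p. Since k ≤ w, k < p. p ≤ f, so k < f.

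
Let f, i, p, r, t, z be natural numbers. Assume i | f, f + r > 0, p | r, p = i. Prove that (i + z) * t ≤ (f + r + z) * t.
p = i and p | r, so i | r. i | f, so i | f + r. Since f + r > 0, i ≤ f + r. Then i + z ≤ f + r + z. Then (i + z) * t ≤ (f + r + z) * t.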